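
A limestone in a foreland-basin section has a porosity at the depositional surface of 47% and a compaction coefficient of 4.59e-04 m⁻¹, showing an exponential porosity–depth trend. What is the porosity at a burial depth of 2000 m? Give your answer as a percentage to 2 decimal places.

18.77%

Working in km (1 km = 1000 m; β in km⁻¹ = β in m⁻¹ × 1000):
phi = phi₀·exp(−β·d) = 0.47 × exp(−0.459 × 2) = 0.47 × exp(−0.918)
  = 0.47 × 0.3993 = 0.1877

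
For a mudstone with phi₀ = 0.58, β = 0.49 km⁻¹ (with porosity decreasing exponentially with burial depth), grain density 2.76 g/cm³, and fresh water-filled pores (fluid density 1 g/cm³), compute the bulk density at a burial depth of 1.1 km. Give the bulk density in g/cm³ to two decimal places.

2.16 g/cm³

Porosity at depth: phi = 0.58·exp(−0.49×1.1) = 0.58×0.5833 = 0.3383
Bulk density: ρ_b = (1−phi)ρ_g + phi·ρ_f = 0.6617×2.76 + 0.3383×1
       = 1.826 + 0.338 = 2.165 g/cm³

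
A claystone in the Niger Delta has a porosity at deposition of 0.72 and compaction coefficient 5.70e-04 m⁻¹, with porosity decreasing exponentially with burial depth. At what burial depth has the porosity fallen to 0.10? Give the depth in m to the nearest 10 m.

Working in km (1 km = 1000 m; k in km⁻¹ = k in m⁻¹ × 1000):
Invert Athy's law: Z = ln(φ₀/φ) / k
Z = ln(0.72/0.1) / 0.57 = ln(7.2) / 0.57 = 1.9741 / 0.57 = 3.463 km

3460 m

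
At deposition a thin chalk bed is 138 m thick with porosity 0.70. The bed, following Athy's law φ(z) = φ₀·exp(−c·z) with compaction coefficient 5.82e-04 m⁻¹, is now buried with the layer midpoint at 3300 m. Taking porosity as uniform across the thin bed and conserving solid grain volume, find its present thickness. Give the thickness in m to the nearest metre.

Working in km (1 km = 1000 m; c in km⁻¹ = c in m⁻¹ × 1000):
Porosity at 3.3 km: φ = 0.7·exp(−0.582×3.3) = 0.1026
Solid-volume conservation: h(1−φ) = h₀(1−φ₀) ⇒ h = h₀·(1−φ₀)/(1−φ)
h = 0.138 × (1 − 0.7)/(1 − 0.1026) = 0.138 × 0.3343 = 0.0461 km

46 m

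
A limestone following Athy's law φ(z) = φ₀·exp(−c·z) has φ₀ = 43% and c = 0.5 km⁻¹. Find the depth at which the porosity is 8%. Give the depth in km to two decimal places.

3.36 km

Invert Athy's law: z = ln(φ₀/φ) / c
z = ln(0.43/0.08) / 0.5 = ln(5.375) / 0.5 = 1.6818 / 0.5 = 3.364 km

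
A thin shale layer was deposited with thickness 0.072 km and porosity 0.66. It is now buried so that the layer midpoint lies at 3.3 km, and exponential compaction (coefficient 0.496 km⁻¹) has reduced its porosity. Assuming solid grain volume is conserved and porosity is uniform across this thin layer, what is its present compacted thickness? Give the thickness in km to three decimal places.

0.028 km

Porosity at 3.3 km: n = 0.66·exp(−0.496×3.3) = 0.1284
Solid-volume conservation: h(1−n) = h₀(1−n₀) ⇒ h = h₀·(1−n₀)/(1−n)
h = 0.072 × (1 − 0.66)/(1 − 0.1284) = 0.072 × 0.3901 = 0.0281 km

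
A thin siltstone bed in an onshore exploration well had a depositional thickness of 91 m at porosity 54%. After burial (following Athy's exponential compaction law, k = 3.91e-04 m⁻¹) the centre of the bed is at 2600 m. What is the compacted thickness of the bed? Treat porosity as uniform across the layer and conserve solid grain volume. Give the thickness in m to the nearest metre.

Working in km (1 km = 1000 m; k in km⁻¹ = k in m⁻¹ × 1000):
Porosity at 2.6 km: phi = 0.54·exp(−0.391×2.6) = 0.1954
Solid-volume conservation: h(1−phi) = h₀(1−phi₀) ⇒ h = h₀·(1−phi₀)/(1−phi)
h = 0.091 × (1 − 0.54)/(1 − 0.1954) = 0.091 × 0.5717 = 0.0520 km

52 m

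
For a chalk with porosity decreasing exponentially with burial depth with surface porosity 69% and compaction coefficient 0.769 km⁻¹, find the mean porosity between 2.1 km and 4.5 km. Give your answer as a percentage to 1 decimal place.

6.3%

⟨φ⟩ = (1/(Z₂−Z₁)) ∫ φ₀ e^(−kZ) dZ = φ₀·(e^(−k·Z₁) − e^(−k·Z₂)) / (k·(Z₂−Z₁))
e^(−0.769×2.1) = 0.1989; e^(−0.769×4.5) = 0.0314
⟨φ⟩ = 0.69 × (0.1989 − 0.0314) / (0.769 × 2.4) = 0.69 × 0.0908 = 0.0626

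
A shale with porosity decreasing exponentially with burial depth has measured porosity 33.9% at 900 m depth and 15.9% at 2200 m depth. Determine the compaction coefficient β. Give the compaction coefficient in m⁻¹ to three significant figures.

0.000582 m⁻¹

Working in km (1 km = 1000 m; β in km⁻¹ = β in m⁻¹ × 1000):
Athy: phi(Z) = phi₀ e^(−βZ) ⇒ phi₁/phi₂ = e^{β(Z₂−Z₁)} ⇒ β = ln(phi₁/phi₂)/(Z₂−Z₁)
β = ln(0.339/0.159) / (2.2 − 0.9) = ln(2.132) / 1.3 = 0.7571 / 1.3 = 0.5824 km⁻¹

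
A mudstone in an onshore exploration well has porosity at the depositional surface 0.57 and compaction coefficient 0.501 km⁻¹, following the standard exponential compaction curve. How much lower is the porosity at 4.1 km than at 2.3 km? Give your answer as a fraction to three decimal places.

0.107

phi(2.3) = 0.57·e^(−0.501×2.3) = 0.1801
phi(4.1) = 0.57·e^(−0.501×4.1) = 0.0731
Δphi = 0.1801 − 0.0731 = 0.1070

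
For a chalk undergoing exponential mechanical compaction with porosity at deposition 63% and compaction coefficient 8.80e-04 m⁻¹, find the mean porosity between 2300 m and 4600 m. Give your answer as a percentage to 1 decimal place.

3.6%

Working in km (1 km = 1000 m; k in km⁻¹ = k in m⁻¹ × 1000):
⟨n⟩ = (1/(z₂−z₁)) ∫ n₀ e^(−kz) dz = n₀·(e^(−k·z₁) − e^(−k·z₂)) / (k·(z₂−z₁))
e^(−0.88×2.3) = 0.1321; e^(−0.88×4.6) = 0.0175
⟨n⟩ = 0.63 × (0.1321 − 0.0175) / (0.88 × 2.3) = 0.63 × 0.0567 = 0.0357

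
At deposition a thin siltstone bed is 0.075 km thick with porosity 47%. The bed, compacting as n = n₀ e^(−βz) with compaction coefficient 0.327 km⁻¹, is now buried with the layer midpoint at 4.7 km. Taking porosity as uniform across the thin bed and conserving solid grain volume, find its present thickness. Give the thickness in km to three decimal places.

0.044 km

Porosity at 4.7 km: n = 0.47·exp(−0.327×4.7) = 0.1011
Solid-volume conservation: h(1−n) = h₀(1−n₀) ⇒ h = h₀·(1−n₀)/(1−n)
h = 0.075 × (1 − 0.47)/(1 − 0.1011) = 0.075 × 0.5896 = 0.0442 km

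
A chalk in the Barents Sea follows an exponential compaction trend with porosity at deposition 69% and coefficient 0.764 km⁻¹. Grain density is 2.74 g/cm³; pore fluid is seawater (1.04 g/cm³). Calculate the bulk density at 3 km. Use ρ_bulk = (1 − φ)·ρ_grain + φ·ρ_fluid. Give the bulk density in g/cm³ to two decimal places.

2.62 g/cm³

Porosity at depth: φ = 0.69·exp(−0.764×3) = 0.69×0.1011 = 0.0697
Bulk density: ρ_b = (1−φ)ρ_g + φ·ρ_f = 0.9303×2.74 + 0.0697×1.04
       = 2.549 + 0.073 = 2.621 g/cm³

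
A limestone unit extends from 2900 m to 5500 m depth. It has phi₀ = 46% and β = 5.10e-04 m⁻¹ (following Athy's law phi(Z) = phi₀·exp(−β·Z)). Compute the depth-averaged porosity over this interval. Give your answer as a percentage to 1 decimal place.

Working in km (1 km = 1000 m; β in km⁻¹ = β in m⁻¹ × 1000):
⟨phi⟩ = (1/(Z₂−Z₁)) ∫ phi₀ e^(−βZ) dZ = phi₀·(e^(−β·Z₁) − e^(−β·Z₂)) / (β·(Z₂−Z₁))
e^(−0.51×2.9) = 0.2279; e^(−0.51×5.5) = 0.0605
⟨phi⟩ = 0.46 × (0.2279 − 0.0605) / (0.51 × 2.6) = 0.46 × 0.1262 = 0.0581

5.8%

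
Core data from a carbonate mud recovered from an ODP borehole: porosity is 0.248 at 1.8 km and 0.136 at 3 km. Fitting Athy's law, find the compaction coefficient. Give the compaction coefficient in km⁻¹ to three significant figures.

Athy: φ(z) = φ₀ e^(−βz) ⇒ φ₁/φ₂ = e^{β(z₂−z₁)} ⇒ β = ln(φ₁/φ₂)/(z₂−z₁)
β = ln(0.248/0.136) / (3 − 1.8) = ln(1.824) / 1.2 = 0.6008 / 1.2 = 0.5006 km⁻¹

0.501 km⁻¹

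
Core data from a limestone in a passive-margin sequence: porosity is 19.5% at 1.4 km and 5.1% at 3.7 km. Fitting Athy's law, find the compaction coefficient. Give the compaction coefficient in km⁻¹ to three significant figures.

Athy: phi(Z) = phi₀ e^(−cZ) ⇒ phi₁/phi₂ = e^{c(Z₂−Z₁)} ⇒ c = ln(phi₁/phi₂)/(Z₂−Z₁)
c = ln(0.195/0.051) / (3.7 − 1.4) = ln(3.824) / 2.3 = 1.3412 / 2.3 = 0.5831 km⁻¹

0.583 km⁻¹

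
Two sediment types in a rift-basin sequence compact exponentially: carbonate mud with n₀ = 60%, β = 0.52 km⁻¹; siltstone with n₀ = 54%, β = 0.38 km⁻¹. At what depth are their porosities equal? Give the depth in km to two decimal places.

Set n₀ₐ e^(−βₐz) = n₀ᵦ e^(−βᵦz) ⇒ ln(n₀ₐ/n₀ᵦ) = (βₐ − βᵦ)·z
z = ln(0.6/0.54) / (0.52 − 0.38) = 0.1054 / 0.14 = 0.753 km

0.75 km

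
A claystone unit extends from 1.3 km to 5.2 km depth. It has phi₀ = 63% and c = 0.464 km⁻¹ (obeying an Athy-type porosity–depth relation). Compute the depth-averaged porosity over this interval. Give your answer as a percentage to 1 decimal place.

⟨phi⟩ = (1/(d₂−d₁)) ∫ phi₀ e^(−cd) dd = phi₀·(e^(−c·d₁) − e^(−c·d₂)) / (c·(d₂−d₁))
e^(−0.464×1.3) = 0.5471; e^(−0.464×5.2) = 0.0896
⟨phi⟩ = 0.63 × (0.5471 − 0.0896) / (0.464 × 3.9) = 0.63 × 0.2528 = 0.1593

15.9%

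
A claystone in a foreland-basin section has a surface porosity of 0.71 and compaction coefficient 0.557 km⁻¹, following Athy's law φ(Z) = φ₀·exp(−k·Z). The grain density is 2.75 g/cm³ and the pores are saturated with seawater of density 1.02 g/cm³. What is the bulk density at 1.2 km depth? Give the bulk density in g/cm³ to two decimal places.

2.12 g/cm³

Porosity at depth: φ = 0.71·exp(−0.557×1.2) = 0.71×0.5125 = 0.3639
Bulk density: ρ_b = (1−φ)ρ_g + φ·ρ_f = 0.6361×2.75 + 0.3639×1.02
       = 1.749 + 0.371 = 2.120 g/cm³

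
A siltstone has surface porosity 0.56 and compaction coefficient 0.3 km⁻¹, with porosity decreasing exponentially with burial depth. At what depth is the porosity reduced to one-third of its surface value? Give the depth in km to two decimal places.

3.66 km

φ/φ₀ = 1/3 ⇒ exp(−k·z) = 1/3 ⇒ z = ln(3) / k
z = 1.0986 / 0.3 = 3.662 km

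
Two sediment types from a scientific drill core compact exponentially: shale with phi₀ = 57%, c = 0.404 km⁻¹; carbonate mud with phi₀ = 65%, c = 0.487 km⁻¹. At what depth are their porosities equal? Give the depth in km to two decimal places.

Set phi₀ₐ e^(−cₐZ) = phi₀ᵦ e^(−cᵦZ) ⇒ ln(phi₀ₐ/phi₀ᵦ) = (cₐ − cᵦ)·Z
Z = ln(0.57/0.65) / (0.404 − 0.487) = -0.1313 / -0.083 = 1.582 km

1.58 km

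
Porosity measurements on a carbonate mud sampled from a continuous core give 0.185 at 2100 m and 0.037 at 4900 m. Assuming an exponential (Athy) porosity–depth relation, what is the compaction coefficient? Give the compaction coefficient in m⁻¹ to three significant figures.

0.000575 m⁻¹

Working in km (1 km = 1000 m; β in km⁻¹ = β in m⁻¹ × 1000):
Athy: phi(d) = phi₀ e^(−βd) ⇒ phi₁/phi₂ = e^{β(d₂−d₁)} ⇒ β = ln(phi₁/phi₂)/(d₂−d₁)
β = ln(0.185/0.037) / (4.9 − 2.1) = ln(5) / 2.8 = 1.6094 / 2.8 = 0.5748 km⁻¹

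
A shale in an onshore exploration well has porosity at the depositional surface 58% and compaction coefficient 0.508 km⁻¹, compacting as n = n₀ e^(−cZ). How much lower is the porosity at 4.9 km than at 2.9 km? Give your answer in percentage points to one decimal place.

8.5 percentage points

n(2.9) = 0.58·e^(−0.508×2.9) = 0.1329
n(4.9) = 0.58·e^(−0.508×4.9) = 0.0481
Δn = 0.1329 − 0.0481 = 0.0848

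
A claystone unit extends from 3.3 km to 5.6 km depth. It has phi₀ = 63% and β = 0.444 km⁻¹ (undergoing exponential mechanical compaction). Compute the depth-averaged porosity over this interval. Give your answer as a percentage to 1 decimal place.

⟨phi⟩ = (1/(Z₂−Z₁)) ∫ phi₀ e^(−βZ) dZ = phi₀·(e^(−β·Z₁) − e^(−β·Z₂)) / (β·(Z₂−Z₁))
e^(−0.444×3.3) = 0.2310; e^(−0.444×5.6) = 0.0832
⟨phi⟩ = 0.63 × (0.2310 − 0.0832) / (0.444 × 2.3) = 0.63 × 0.1448 = 0.0912

9.1%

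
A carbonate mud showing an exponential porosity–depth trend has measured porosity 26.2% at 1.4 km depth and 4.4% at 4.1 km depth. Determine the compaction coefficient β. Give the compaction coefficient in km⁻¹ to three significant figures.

0.661 km⁻¹

Athy: φ(Z) = φ₀ e^(−βZ) ⇒ φ₁/φ₂ = e^{β(Z₂−Z₁)} ⇒ β = ln(φ₁/φ₂)/(Z₂−Z₁)
β = ln(0.262/0.044) / (4.1 − 1.4) = ln(5.955) / 2.7 = 1.7842 / 2.7 = 0.6608 km⁻¹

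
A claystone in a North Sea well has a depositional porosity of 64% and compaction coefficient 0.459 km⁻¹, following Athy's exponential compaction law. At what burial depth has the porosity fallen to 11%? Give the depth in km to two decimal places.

3.84 km

Invert Athy's law: d = ln(phi₀/phi) / c
d = ln(0.64/0.11) / 0.459 = ln(5.818) / 0.459 = 1.7610 / 0.459 = 3.837 km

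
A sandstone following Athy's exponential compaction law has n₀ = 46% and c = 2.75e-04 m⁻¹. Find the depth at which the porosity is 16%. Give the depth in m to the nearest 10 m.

Working in km (1 km = 1000 m; c in km⁻¹ = c in m⁻¹ × 1000):
Invert Athy's law: z = ln(n₀/n) / c
z = ln(0.46/0.16) / 0.275 = ln(2.875) / 0.275 = 1.0561 / 0.275 = 3.840 km

3840 m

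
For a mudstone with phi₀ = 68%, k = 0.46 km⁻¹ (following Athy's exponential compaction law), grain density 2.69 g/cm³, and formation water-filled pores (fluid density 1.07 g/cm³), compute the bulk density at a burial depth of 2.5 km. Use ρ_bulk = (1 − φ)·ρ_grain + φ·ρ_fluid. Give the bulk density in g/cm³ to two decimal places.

Porosity at depth: phi = 0.68·exp(−0.46×2.5) = 0.68×0.3166 = 0.2153
Bulk density: ρ_b = (1−phi)ρ_g + phi·ρ_f = 0.7847×2.69 + 0.2153×1.07
       = 2.111 + 0.230 = 2.341 g/cm³

2.34 g/cm³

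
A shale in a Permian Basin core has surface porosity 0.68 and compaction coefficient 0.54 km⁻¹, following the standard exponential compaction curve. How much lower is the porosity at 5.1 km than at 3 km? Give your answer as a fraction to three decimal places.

phi(3) = 0.68·e^(−0.54×3) = 0.1346
phi(5.1) = 0.68·e^(−0.54×5.1) = 0.0433
Δphi = 0.1346 − 0.0433 = 0.0913

0.091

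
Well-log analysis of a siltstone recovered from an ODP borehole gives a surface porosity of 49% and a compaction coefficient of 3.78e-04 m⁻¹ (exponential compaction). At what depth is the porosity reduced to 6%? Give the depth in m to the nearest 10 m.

5560 m

Working in km (1 km = 1000 m; c in km⁻¹ = c in m⁻¹ × 1000):
Invert Athy's law: Z = ln(phi₀/phi) / c
Z = ln(0.49/0.06) / 0.378 = ln(8.167) / 0.378 = 2.1001 / 0.378 = 5.556 km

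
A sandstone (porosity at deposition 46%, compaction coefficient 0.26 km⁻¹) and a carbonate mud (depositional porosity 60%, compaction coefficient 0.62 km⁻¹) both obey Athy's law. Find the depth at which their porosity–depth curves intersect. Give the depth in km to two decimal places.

0.74 km

Set n₀ₐ e^(−kₐZ) = n₀ᵦ e^(−kᵦZ) ⇒ ln(n₀ₐ/n₀ᵦ) = (kₐ − kᵦ)·Z
Z = ln(0.46/0.6) / (0.26 − 0.62) = -0.2657 / -0.36 = 0.738 km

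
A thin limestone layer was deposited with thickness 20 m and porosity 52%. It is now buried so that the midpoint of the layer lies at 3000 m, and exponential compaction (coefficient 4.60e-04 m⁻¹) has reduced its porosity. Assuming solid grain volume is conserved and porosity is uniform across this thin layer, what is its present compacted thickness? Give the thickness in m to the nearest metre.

11 m

Working in km (1 km = 1000 m; β in km⁻¹ = β in m⁻¹ × 1000):
Porosity at 3 km: n = 0.52·exp(−0.46×3) = 0.1308
Solid-volume conservation: h(1−n) = h₀(1−n₀) ⇒ h = h₀·(1−n₀)/(1−n)
h = 0.02 × (1 − 0.52)/(1 − 0.1308) = 0.02 × 0.5522 = 0.0110 km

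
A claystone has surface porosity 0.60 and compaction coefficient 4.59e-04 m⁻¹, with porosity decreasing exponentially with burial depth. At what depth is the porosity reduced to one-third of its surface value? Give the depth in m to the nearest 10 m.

Working in km (1 km = 1000 m; c in km⁻¹ = c in m⁻¹ × 1000):
phi/phi₀ = 1/3 ⇒ exp(−c·Z) = 1/3 ⇒ Z = ln(3) / c
Z = 1.0986 / 0.459 = 2.393 km

2390 m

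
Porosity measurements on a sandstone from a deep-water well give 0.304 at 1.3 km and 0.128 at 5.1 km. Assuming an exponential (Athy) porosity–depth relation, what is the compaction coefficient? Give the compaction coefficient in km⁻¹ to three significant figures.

Athy: φ(Z) = φ₀ e^(−cZ) ⇒ φ₁/φ₂ = e^{c(Z₂−Z₁)} ⇒ c = ln(φ₁/φ₂)/(Z₂−Z₁)
c = ln(0.304/0.128) / (5.1 − 1.3) = ln(2.375) / 3.8 = 0.8650 / 3.8 = 0.2276 km⁻¹

0.228 km⁻¹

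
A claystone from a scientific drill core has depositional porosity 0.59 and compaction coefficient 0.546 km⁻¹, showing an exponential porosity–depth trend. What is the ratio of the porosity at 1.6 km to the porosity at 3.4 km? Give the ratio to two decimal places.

phi(d₁)/phi(d₂) = e^(−k·d₁)/e^(−k·d₂) = e^{k(d₂−d₁)}
= exp(0.546 × 1.8) = exp(0.9828) = 2.6719

2.67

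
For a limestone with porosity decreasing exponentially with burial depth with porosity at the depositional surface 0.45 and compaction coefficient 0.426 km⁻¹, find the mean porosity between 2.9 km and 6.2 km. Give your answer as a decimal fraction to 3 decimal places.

⟨n⟩ = (1/(z₂−z₁)) ∫ n₀ e^(−cz) dz = n₀·(e^(−c·z₁) − e^(−c·z₂)) / (c·(z₂−z₁))
e^(−0.426×2.9) = 0.2907; e^(−0.426×6.2) = 0.0713
⟨n⟩ = 0.45 × (0.2907 − 0.0713) / (0.426 × 3.3) = 0.45 × 0.1561 = 0.0702

0.070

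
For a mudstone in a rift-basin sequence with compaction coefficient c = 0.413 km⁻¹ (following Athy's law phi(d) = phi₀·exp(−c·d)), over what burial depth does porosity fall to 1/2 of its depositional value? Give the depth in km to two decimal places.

1.68 km

phi/phi₀ = 1/2 ⇒ exp(−c·d) = 1/2 ⇒ d = ln(2) / c
d = 0.6931 / 0.413 = 1.678 km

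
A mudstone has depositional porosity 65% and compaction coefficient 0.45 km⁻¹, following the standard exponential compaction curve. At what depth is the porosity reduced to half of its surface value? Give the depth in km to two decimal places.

1.54 km

phi/phi₀ = 1/2 ⇒ exp(−k·z) = 1/2 ⇒ z = ln(2) / k
z = 0.6931 / 0.45 = 1.540 km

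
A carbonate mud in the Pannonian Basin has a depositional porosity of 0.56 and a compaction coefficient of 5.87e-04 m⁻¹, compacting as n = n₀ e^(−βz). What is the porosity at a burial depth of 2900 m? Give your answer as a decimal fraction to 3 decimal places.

0.102

Working in km (1 km = 1000 m; β in km⁻¹ = β in m⁻¹ × 1000):
n = n₀·exp(−β·z) = 0.56 × exp(−0.587 × 2.9) = 0.56 × exp(−1.702)
  = 0.56 × 0.1823 = 0.1021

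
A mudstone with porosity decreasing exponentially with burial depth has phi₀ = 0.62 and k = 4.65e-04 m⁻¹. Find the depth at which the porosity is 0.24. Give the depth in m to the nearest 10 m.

2040 m

Working in km (1 km = 1000 m; k in km⁻¹ = k in m⁻¹ × 1000):
Invert Athy's law: z = ln(phi₀/phi) / k
z = ln(0.62/0.24) / 0.465 = ln(2.583) / 0.465 = 0.9491 / 0.465 = 2.041 km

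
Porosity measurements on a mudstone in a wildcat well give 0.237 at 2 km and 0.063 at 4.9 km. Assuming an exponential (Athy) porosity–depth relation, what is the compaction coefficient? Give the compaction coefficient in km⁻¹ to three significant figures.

0.457 km⁻¹

Athy: n(d) = n₀ e^(−βd) ⇒ n₁/n₂ = e^{β(d₂−d₁)} ⇒ β = ln(n₁/n₂)/(d₂−d₁)
β = ln(0.237/0.063) / (4.9 − 2) = ln(3.762) / 2.9 = 1.3249 / 2.9 = 0.4569 km⁻¹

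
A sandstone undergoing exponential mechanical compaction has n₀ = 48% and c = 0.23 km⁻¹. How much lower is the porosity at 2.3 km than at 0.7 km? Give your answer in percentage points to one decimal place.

12.6 percentage points

n(0.7) = 0.48·e^(−0.23×0.7) = 0.4086
n(2.3) = 0.48·e^(−0.23×2.3) = 0.2828
Δn = 0.4086 − 0.2828 = 0.1258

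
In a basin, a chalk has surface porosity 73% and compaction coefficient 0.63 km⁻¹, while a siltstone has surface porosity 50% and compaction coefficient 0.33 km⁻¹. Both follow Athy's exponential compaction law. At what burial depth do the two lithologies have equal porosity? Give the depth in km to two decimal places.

1.26 km

Set phi₀ₐ e^(−βₐz) = phi₀ᵦ e^(−βᵦz) ⇒ ln(phi₀ₐ/phi₀ᵦ) = (βₐ − βᵦ)·z
z = ln(0.73/0.5) / (0.63 − 0.33) = 0.3784 / 0.3 = 1.261 km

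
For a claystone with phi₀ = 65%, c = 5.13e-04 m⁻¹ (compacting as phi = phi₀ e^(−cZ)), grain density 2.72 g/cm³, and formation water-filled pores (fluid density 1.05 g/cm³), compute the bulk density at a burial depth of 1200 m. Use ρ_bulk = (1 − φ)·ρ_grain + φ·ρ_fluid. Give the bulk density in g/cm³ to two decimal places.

2.13 g/cm³

Working in km (1 km = 1000 m; c in km⁻¹ = c in m⁻¹ × 1000):
Porosity at depth: phi = 0.65·exp(−0.513×1.2) = 0.65×0.5403 = 0.3512
Bulk density: ρ_b = (1−phi)ρ_g + phi·ρ_f = 0.6488×2.72 + 0.3512×1.05
       = 1.765 + 0.369 = 2.133 g/cm³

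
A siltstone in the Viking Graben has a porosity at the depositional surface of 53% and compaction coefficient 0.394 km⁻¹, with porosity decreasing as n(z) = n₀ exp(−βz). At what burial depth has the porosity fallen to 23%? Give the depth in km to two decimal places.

Invert Athy's law: z = ln(n₀/n) / β
z = ln(0.53/0.23) / 0.394 = ln(2.304) / 0.394 = 0.8348 / 0.394 = 2.119 km

2.12 km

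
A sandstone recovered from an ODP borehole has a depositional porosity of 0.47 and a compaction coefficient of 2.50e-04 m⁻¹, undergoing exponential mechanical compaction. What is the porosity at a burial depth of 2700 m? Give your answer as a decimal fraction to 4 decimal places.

Working in km (1 km = 1000 m; c in km⁻¹ = c in m⁻¹ × 1000):
φ = φ₀·exp(−c·z) = 0.47 × exp(−0.25 × 2.7) = 0.47 × exp(−0.675)
  = 0.47 × 0.5092 = 0.2393

0.2393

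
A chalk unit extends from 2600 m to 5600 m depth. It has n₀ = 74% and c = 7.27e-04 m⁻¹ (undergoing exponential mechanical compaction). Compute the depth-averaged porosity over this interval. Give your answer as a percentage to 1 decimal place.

4.5%

Working in km (1 km = 1000 m; c in km⁻¹ = c in m⁻¹ × 1000):
⟨n⟩ = (1/(Z₂−Z₁)) ∫ n₀ e^(−cZ) dZ = n₀·(e^(−c·Z₁) − e^(−c·Z₂)) / (c·(Z₂−Z₁))
e^(−0.727×2.6) = 0.1510; e^(−0.727×5.6) = 0.0171
⟨n⟩ = 0.74 × (0.1510 − 0.0171) / (0.727 × 3) = 0.74 × 0.0614 = 0.0455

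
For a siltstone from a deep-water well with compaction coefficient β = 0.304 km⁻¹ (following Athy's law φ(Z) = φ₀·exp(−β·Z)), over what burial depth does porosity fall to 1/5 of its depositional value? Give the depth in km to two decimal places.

φ/φ₀ = 1/5 ⇒ exp(−β·Z) = 1/5 ⇒ Z = ln(5) / β
Z = 1.6094 / 0.304 = 5.294 km

5.29 km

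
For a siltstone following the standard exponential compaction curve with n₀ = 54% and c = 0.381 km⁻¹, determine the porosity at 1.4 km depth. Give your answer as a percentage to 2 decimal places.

31.68%

n = n₀·exp(−c·d) = 0.54 × exp(−0.381 × 1.4) = 0.54 × exp(−0.5334)
  = 0.54 × 0.5866 = 0.3168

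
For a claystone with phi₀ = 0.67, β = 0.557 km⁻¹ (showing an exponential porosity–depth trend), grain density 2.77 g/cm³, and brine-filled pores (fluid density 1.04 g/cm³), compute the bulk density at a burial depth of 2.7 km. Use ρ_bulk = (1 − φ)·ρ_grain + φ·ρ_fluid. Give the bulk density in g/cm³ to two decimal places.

Porosity at depth: phi = 0.67·exp(−0.557×2.7) = 0.67×0.2223 = 0.1489
Bulk density: ρ_b = (1−phi)ρ_g + phi·ρ_f = 0.8511×2.77 + 0.1489×1.04
       = 2.358 + 0.155 = 2.512 g/cm³

2.51 g/cm³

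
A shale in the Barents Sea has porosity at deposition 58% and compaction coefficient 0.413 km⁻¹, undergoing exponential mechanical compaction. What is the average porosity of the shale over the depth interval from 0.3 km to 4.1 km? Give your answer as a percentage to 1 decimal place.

25.9%

⟨n⟩ = (1/(Z₂−Z₁)) ∫ n₀ e^(−kZ) dZ = n₀·(e^(−k·Z₁) − e^(−k·Z₂)) / (k·(Z₂−Z₁))
e^(−0.413×0.3) = 0.8835; e^(−0.413×4.1) = 0.1839
⟨n⟩ = 0.58 × (0.8835 − 0.1839) / (0.413 × 3.8) = 0.58 × 0.4457 = 0.2585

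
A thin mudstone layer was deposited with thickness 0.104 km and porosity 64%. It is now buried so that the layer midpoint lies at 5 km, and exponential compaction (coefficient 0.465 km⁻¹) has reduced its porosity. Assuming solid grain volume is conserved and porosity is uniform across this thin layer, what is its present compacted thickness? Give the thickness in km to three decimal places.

0.040 km

Porosity at 5 km: n = 0.64·exp(−0.465×5) = 0.0626
Solid-volume conservation: h(1−n) = h₀(1−n₀) ⇒ h = h₀·(1−n₀)/(1−n)
h = 0.104 × (1 − 0.64)/(1 − 0.0626) = 0.104 × 0.3840 = 0.0399 km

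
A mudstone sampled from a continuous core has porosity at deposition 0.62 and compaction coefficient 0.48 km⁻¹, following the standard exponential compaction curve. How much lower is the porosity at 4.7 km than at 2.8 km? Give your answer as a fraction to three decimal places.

φ(2.8) = 0.62·e^(−0.48×2.8) = 0.1617
φ(4.7) = 0.62·e^(−0.48×4.7) = 0.0650
Δφ = 0.1617 − 0.0650 = 0.0967

0.097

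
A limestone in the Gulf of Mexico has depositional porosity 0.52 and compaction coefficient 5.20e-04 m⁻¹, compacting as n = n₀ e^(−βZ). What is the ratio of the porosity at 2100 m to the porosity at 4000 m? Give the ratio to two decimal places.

Working in km (1 km = 1000 m; β in km⁻¹ = β in m⁻¹ × 1000):
n(Z₁)/n(Z₂) = e^(−β·Z₁)/e^(−β·Z₂) = e^{β(Z₂−Z₁)}
= exp(0.52 × 1.9) = exp(0.988) = 2.6859

2.69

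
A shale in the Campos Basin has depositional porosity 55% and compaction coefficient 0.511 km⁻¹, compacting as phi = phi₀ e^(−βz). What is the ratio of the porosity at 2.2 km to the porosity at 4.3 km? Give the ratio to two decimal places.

2.92

phi(z₁)/phi(z₂) = e^(−β·z₁)/e^(−β·z₂) = e^{β(z₂−z₁)}
= exp(0.511 × 2.1) = exp(1.073) = 2.9244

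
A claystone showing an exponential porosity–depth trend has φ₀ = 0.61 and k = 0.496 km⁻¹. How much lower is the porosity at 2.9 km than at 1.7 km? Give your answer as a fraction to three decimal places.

0.118

φ(1.7) = 0.61·e^(−0.496×1.7) = 0.2625
φ(2.9) = 0.61·e^(−0.496×2.9) = 0.1448
Δφ = 0.2625 − 0.1448 = 0.1177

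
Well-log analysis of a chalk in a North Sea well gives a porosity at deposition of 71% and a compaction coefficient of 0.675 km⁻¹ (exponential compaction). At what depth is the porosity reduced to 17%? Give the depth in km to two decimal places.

Invert Athy's law: z = ln(n₀/n) / c
z = ln(0.71/0.17) / 0.675 = ln(4.176) / 0.675 = 1.4295 / 0.675 = 2.118 km

2.12 km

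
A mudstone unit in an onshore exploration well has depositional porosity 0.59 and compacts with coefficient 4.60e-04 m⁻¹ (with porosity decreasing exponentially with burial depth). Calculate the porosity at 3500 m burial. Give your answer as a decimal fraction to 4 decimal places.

Working in km (1 km = 1000 m; k in km⁻¹ = k in m⁻¹ × 1000):
φ = φ₀·exp(−k·Z) = 0.59 × exp(−0.46 × 3.5) = 0.59 × exp(−1.61)
  = 0.59 × 0.1999 = 0.1179

0.1179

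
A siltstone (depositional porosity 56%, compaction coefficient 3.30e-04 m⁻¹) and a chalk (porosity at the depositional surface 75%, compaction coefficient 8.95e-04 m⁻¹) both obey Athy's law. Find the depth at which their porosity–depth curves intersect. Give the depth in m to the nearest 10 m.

Working in km (1 km = 1000 m; β in km⁻¹ = β in m⁻¹ × 1000):
Set n₀ₐ e^(−βₐd) = n₀ᵦ e^(−βᵦd) ⇒ ln(n₀ₐ/n₀ᵦ) = (βₐ − βᵦ)·d
d = ln(0.56/0.75) / (0.33 − 0.895) = -0.2921 / -0.565 = 0.517 km

520 m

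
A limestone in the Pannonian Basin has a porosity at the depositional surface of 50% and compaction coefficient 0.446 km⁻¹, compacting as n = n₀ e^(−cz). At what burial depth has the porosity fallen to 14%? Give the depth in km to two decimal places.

Invert Athy's law: z = ln(n₀/n) / c
z = ln(0.5/0.14) / 0.446 = ln(3.571) / 0.446 = 1.2730 / 0.446 = 2.854 km

2.85 km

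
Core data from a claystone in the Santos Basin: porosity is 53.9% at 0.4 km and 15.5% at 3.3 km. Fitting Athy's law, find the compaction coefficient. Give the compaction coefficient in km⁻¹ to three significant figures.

Athy: phi(d) = phi₀ e^(−cd) ⇒ phi₁/phi₂ = e^{c(d₂−d₁)} ⇒ c = ln(phi₁/phi₂)/(d₂−d₁)
c = ln(0.539/0.155) / (3.3 − 0.4) = ln(3.477) / 2.9 = 1.2463 / 2.9 = 0.4298 km⁻¹

0.430 km⁻¹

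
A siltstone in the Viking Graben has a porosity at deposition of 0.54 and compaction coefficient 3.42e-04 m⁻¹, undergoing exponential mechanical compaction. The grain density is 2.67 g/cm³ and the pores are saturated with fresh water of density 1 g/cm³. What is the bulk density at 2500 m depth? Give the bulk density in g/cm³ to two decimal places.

Working in km (1 km = 1000 m; c in km⁻¹ = c in m⁻¹ × 1000):
Porosity at depth: n = 0.54·exp(−0.342×2.5) = 0.54×0.4253 = 0.2297
Bulk density: ρ_b = (1−n)ρ_g + n·ρ_f = 0.7703×2.67 + 0.2297×1
       = 2.057 + 0.230 = 2.286 g/cm³

2.29 g/cm³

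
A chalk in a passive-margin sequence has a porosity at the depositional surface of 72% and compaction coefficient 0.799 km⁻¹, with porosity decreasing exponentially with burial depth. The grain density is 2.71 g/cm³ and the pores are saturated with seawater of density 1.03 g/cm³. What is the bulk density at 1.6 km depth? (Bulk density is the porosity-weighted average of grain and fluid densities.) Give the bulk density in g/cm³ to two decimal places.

Porosity at depth: φ = 0.72·exp(−0.799×1.6) = 0.72×0.2785 = 0.2005
Bulk density: ρ_b = (1−φ)ρ_g + φ·ρ_f = 0.7995×2.71 + 0.2005×1.03
       = 2.167 + 0.207 = 2.373 g/cm³

2.37 g/cm³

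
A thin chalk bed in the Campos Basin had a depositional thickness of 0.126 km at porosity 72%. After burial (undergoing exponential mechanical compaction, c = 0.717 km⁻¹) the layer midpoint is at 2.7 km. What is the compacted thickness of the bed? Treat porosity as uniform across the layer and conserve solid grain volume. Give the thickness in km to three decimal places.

0.039 km

Porosity at 2.7 km: n = 0.72·exp(−0.717×2.7) = 0.1039
Solid-volume conservation: h(1−n) = h₀(1−n₀) ⇒ h = h₀·(1−n₀)/(1−n)
h = 0.126 × (1 − 0.72)/(1 − 0.1039) = 0.126 × 0.3125 = 0.0394 km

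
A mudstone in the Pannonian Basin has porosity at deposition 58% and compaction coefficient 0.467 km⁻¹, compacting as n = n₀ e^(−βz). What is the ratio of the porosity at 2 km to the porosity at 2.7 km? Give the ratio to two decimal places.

n(z₁)/n(z₂) = e^(−β·z₁)/e^(−β·z₂) = e^{β(z₂−z₁)}
= exp(0.467 × 0.7) = exp(0.3269) = 1.3867

1.39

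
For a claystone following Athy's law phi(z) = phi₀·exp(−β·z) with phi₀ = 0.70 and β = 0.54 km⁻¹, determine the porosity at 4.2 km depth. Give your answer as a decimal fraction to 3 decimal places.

0.072

phi = phi₀·exp(−β·z) = 0.7 × exp(−0.54 × 4.2) = 0.7 × exp(−2.268)
  = 0.7 × 0.1035 = 0.0725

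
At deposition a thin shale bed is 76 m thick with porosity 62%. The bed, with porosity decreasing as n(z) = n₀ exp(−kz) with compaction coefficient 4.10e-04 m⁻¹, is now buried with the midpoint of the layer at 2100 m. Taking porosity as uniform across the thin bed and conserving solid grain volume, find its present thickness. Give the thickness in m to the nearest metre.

Working in km (1 km = 1000 m; k in km⁻¹ = k in m⁻¹ × 1000):
Porosity at 2.1 km: n = 0.62·exp(−0.41×2.1) = 0.2621
Solid-volume conservation: h(1−n) = h₀(1−n₀) ⇒ h = h₀·(1−n₀)/(1−n)
h = 0.076 × (1 − 0.62)/(1 − 0.2621) = 0.076 × 0.5150 = 0.0391 km

39 m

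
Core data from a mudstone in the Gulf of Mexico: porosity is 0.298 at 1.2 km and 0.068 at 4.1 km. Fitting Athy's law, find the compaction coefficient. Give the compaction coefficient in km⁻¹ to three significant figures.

0.510 km⁻¹

Athy: phi(d) = phi₀ e^(−kd) ⇒ phi₁/phi₂ = e^{k(d₂−d₁)} ⇒ k = ln(phi₁/phi₂)/(d₂−d₁)
k = ln(0.298/0.068) / (4.1 − 1.2) = ln(4.382) / 2.9 = 1.4776 / 2.9 = 0.5095 km⁻¹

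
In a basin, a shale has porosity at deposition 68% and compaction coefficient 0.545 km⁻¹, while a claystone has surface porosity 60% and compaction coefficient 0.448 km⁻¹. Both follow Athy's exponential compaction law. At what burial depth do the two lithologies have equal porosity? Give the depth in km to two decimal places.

Set phi₀ₐ e^(−βₐd) = phi₀ᵦ e^(−βᵦd) ⇒ ln(phi₀ₐ/phi₀ᵦ) = (βₐ − βᵦ)·d
d = ln(0.68/0.6) / (0.545 − 0.448) = 0.1252 / 0.097 = 1.290 km

1.29 km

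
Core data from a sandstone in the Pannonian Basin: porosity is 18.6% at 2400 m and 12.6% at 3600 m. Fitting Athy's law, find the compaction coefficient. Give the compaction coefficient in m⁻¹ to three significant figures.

Working in km (1 km = 1000 m; β in km⁻¹ = β in m⁻¹ × 1000):
Athy: φ(d) = φ₀ e^(−βd) ⇒ φ₁/φ₂ = e^{β(d₂−d₁)} ⇒ β = ln(φ₁/φ₂)/(d₂−d₁)
β = ln(0.186/0.126) / (3.6 − 2.4) = ln(1.476) / 1.2 = 0.3895 / 1.2 = 0.3246 km⁻¹

0.000325 m⁻¹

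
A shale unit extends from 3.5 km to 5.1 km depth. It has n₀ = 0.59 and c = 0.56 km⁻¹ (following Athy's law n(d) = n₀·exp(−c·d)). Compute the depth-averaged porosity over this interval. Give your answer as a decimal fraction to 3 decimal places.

0.055

⟨n⟩ = (1/(d₂−d₁)) ∫ n₀ e^(−cd) dd = n₀·(e^(−c·d₁) − e^(−c·d₂)) / (c·(d₂−d₁))
e^(−0.56×3.5) = 0.1409; e^(−0.56×5.1) = 0.0575
⟨n⟩ = 0.59 × (0.1409 − 0.0575) / (0.56 × 1.6) = 0.59 × 0.0930 = 0.0549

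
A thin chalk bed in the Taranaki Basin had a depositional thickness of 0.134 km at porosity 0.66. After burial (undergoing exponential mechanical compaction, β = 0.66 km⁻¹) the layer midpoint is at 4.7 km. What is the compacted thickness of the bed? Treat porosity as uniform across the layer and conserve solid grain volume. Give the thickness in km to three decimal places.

Porosity at 4.7 km: φ = 0.66·exp(−0.66×4.7) = 0.0297
Solid-volume conservation: h(1−φ) = h₀(1−φ₀) ⇒ h = h₀·(1−φ₀)/(1−φ)
h = 0.134 × (1 − 0.66)/(1 − 0.0297) = 0.134 × 0.3504 = 0.0470 km

0.047 km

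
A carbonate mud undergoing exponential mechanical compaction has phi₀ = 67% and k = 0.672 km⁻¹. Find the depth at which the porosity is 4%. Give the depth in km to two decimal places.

Invert Athy's law: z = ln(phi₀/phi) / k
z = ln(0.67/0.04) / 0.672 = ln(16.75) / 0.672 = 2.8184 / 0.672 = 4.194 km

4.19 km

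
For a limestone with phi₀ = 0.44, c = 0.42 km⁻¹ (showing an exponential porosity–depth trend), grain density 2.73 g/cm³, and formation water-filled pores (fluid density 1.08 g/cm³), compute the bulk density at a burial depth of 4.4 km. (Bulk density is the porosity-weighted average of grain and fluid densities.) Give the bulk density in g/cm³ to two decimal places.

2.62 g/cm³

Porosity at depth: phi = 0.44·exp(−0.42×4.4) = 0.44×0.1576 = 0.0693
Bulk density: ρ_b = (1−phi)ρ_g + phi·ρ_f = 0.9307×2.73 + 0.0693×1.08
       = 2.541 + 0.075 = 2.616 g/cm³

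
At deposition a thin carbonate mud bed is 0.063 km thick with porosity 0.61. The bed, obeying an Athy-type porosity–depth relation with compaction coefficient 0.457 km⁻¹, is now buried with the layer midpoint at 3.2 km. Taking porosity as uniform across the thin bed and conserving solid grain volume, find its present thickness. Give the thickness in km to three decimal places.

Porosity at 3.2 km: phi = 0.61·exp(−0.457×3.2) = 0.1413
Solid-volume conservation: h(1−phi) = h₀(1−phi₀) ⇒ h = h₀·(1−phi₀)/(1−phi)
h = 0.063 × (1 − 0.61)/(1 − 0.1413) = 0.063 × 0.4542 = 0.0286 km

0.029 km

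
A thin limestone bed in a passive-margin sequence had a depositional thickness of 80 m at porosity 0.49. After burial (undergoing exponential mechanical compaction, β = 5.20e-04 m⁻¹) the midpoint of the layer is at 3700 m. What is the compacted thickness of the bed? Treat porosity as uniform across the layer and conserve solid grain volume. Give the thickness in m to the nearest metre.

Working in km (1 km = 1000 m; β in km⁻¹ = β in m⁻¹ × 1000):
Porosity at 3.7 km: φ = 0.49·exp(−0.52×3.7) = 0.0716
Solid-volume conservation: h(1−φ) = h₀(1−φ₀) ⇒ h = h₀·(1−φ₀)/(1−φ)
h = 0.08 × (1 − 0.49)/(1 − 0.0716) = 0.08 × 0.5493 = 0.0439 km

44 m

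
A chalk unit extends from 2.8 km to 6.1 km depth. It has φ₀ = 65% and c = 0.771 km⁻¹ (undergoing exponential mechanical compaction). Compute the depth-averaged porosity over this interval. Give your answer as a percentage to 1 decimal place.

2.7%

⟨φ⟩ = (1/(Z₂−Z₁)) ∫ φ₀ e^(−cZ) dZ = φ₀·(e^(−c·Z₁) − e^(−c·Z₂)) / (c·(Z₂−Z₁))
e^(−0.771×2.8) = 0.1155; e^(−0.771×6.1) = 0.0091
⟨φ⟩ = 0.65 × (0.1155 − 0.0091) / (0.771 × 3.3) = 0.65 × 0.0418 = 0.0272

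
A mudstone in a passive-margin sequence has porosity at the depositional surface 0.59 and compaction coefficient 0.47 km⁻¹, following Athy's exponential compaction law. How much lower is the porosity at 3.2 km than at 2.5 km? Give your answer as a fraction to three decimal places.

0.051

φ(2.5) = 0.59·e^(−0.47×2.5) = 0.1822
φ(3.2) = 0.59·e^(−0.47×3.2) = 0.1311
Δφ = 0.1822 − 0.1311 = 0.0511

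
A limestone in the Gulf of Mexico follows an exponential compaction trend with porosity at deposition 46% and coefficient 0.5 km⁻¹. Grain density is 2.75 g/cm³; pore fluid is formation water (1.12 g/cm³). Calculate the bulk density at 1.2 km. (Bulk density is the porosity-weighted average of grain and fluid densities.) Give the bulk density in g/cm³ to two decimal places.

2.34 g/cm³

Porosity at depth: phi = 0.46·exp(−0.5×1.2) = 0.46×0.5488 = 0.2525
Bulk density: ρ_b = (1−phi)ρ_g + phi·ρ_f = 0.7475×2.75 + 0.2525×1.12
       = 2.056 + 0.283 = 2.339 g/cm³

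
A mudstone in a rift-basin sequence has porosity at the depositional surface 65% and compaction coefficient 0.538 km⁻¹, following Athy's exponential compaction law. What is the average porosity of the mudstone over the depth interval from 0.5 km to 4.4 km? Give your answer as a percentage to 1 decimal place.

⟨φ⟩ = (1/(z₂−z₁)) ∫ φ₀ e^(−βz) dz = φ₀·(e^(−β·z₁) − e^(−β·z₂)) / (β·(z₂−z₁))
e^(−0.538×0.5) = 0.7641; e^(−0.538×4.4) = 0.0937
⟨φ⟩ = 0.65 × (0.7641 − 0.0937) / (0.538 × 3.9) = 0.65 × 0.3195 = 0.2077

20.8%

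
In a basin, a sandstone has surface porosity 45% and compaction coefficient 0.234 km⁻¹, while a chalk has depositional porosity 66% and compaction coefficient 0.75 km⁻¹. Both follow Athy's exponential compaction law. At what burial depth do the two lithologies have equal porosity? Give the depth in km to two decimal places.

Set φ₀ₐ e^(−kₐd) = φ₀ᵦ e^(−kᵦd) ⇒ ln(φ₀ₐ/φ₀ᵦ) = (kₐ − kᵦ)·d
d = ln(0.45/0.66) / (0.234 − 0.75) = -0.3830 / -0.516 = 0.742 km

0.74 km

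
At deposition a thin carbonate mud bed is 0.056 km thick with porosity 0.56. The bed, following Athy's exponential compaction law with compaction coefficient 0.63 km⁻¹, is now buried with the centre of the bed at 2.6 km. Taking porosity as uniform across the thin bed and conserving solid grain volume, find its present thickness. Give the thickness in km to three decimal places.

Porosity at 2.6 km: phi = 0.56·exp(−0.63×2.6) = 0.1088
Solid-volume conservation: h(1−phi) = h₀(1−phi₀) ⇒ h = h₀·(1−phi₀)/(1−phi)
h = 0.056 × (1 − 0.56)/(1 − 0.1088) = 0.056 × 0.4937 = 0.0276 km

0.028 km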